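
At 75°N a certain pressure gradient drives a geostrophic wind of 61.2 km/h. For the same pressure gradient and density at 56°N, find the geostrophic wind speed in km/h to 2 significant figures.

With the same pressure gradient and density, V_g ∝ 1/f ∝ 1/sin φ.
V₂ = V₁ · sin φ₁ / sin φ₂ = 61.2 × sin 75° / sin 56°
V₂ = 61.2 × 0.9659/0.8290 = 71 km/h

71 km/h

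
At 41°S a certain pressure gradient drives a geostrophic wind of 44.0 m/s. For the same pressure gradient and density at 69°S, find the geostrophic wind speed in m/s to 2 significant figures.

With the same pressure gradient and density, V_g ∝ 1/f ∝ 1/sin φ.
V₂ = V₁ · sin φ₁ / sin φ₂ = 44.0 × sin 41° / sin 69°
V₂ = 44.0 × 0.6561/0.9336 = 31 m/s

31 m/s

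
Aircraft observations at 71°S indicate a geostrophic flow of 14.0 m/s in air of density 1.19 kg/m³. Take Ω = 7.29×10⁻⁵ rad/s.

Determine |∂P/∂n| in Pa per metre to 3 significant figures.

Coriolis parameter at 71°S:
f = 2Ω sin φ = 2 × 7.29×10⁻⁵ × sin 71° = 1.38×10⁻⁴ s⁻¹
Geostrophic balance rearranged: |∂P/∂n| = f ρ V_g
|∂P/∂n| = 1.38×10⁻⁴ × 1.19 × 14.0 = 2.30×10⁻³ Pa/m

2.30×10⁻³ Pa/m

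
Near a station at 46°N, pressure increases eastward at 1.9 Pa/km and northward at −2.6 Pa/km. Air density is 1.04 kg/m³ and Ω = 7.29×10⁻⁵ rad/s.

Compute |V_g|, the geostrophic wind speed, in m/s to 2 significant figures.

Coriolis parameter at 46°N:
f = 2Ω sin φ = 2 × 7.29×10⁻⁵ × sin 46° = 1.05×10⁻⁴ s⁻¹
Component geostrophic relations (x east, y north):
u_g = −(1/(fρ)) ∂P/∂y,  v_g = (1/(fρ)) ∂P/∂x
u_g = −(−2.6×10⁻³)/(1.05×10⁻⁴ × 1.04) = 23.8 m/s;  v_g = (1.9×10⁻³)/(1.05×10⁻⁴ × 1.04) = 17.4 m/s
|V_g| = √(u_g² + v_g²) = 29.5 m/s

30 m/s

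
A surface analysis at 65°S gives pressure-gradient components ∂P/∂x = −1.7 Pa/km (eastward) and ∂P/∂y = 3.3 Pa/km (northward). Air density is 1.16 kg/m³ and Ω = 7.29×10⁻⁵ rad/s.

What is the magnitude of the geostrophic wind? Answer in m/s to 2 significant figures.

24 m/s

Coriolis parameter at 65°S:
f = 2Ω sin φ = 2 × 7.29×10⁻⁵ × sin 65° = 1.32×10⁻⁴ s⁻¹
In the Southern Hemisphere f is negative: f = −1.32×10⁻⁴ s⁻¹.
Component geostrophic relations (x east, y north):
u_g = −(1/(fρ)) ∂P/∂y,  v_g = (1/(fρ)) ∂P/∂x
u_g = −(3.3×10⁻³)/(−1.32×10⁻⁴ × 1.16) = 21.5 m/s;  v_g = (−1.7×10⁻³)/(−1.32×10⁻⁴ × 1.16) = 11.1 m/s
|V_g| = √(u_g² + v_g²) = 24.2 m/s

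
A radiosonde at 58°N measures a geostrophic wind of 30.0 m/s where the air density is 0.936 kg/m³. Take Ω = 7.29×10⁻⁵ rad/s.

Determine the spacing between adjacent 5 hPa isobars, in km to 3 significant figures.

144 km

Coriolis parameter at 58°N:
f = 2Ω sin φ = 2 × 7.29×10⁻⁵ × sin 58° = 1.24×10⁻⁴ s⁻¹
Geostrophic balance rearranged: |∂P/∂n| = f ρ V_g
|∂P/∂n| = 1.24×10⁻⁴ × 0.936 × 30.0 = 3.47×10⁻³ Pa/m
Isobar spacing: Δn = ΔP/|∂P/∂n| = 500 Pa / 3.47×10⁻³ Pa/m = 144011 m ≈ 144 km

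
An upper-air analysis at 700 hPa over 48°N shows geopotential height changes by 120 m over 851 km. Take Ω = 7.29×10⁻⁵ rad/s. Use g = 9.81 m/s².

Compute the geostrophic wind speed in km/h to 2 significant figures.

46 km/h

Coriolis parameter at 48°N:
f = 2Ω sin φ = 2 × 7.29×10⁻⁵ × sin 48° = 1.08×10⁻⁴ s⁻¹
Height gradient: |∂Z/∂n| = 120 m / 851000 m = 1.41×10⁻⁴
On a pressure surface, geostrophic balance gives V_g = (g/f)|∂Z/∂n|:
V_g = 9.81 × 1.41×10⁻⁴ / 1.08×10⁻⁴ = 12.8 m/s
Converting: 12.8 m/s × 3.6 = 46 km/h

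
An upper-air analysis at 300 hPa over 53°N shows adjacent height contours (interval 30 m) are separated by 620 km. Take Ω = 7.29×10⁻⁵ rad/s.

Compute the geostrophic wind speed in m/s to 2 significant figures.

4.1 m/s

Coriolis parameter at 53°N:
f = 2Ω sin φ = 2 × 7.29×10⁻⁵ × sin 53° = 1.16×10⁻⁴ s⁻¹
Height gradient: |∂Z/∂n| = 30 m / 620000 m = 4.84×10⁻⁵
On a pressure surface, geostrophic balance gives V_g = (g/f)|∂Z/∂n|:
V_g = 9.81 × 4.84×10⁻⁵ / 1.16×10⁻⁴ = 4.08 m/s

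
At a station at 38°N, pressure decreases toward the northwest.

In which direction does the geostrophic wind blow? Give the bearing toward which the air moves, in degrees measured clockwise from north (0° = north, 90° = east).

045°

The pressure-gradient force points toward the northwest (bearing 315°).
Geostrophic balance: in the Northern Hemisphere the Coriolis force deflects motion to the right, so the geostrophic wind blows 90° to the right of the pressure-gradient force (low pressure on the left).
Rotating 315° by 90° clockwise gives 045° — the wind blows toward the northeast.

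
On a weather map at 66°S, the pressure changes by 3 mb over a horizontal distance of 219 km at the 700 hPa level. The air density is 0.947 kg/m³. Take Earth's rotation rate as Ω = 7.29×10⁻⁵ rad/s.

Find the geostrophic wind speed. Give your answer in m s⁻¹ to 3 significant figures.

Coriolis parameter at 66°S:
f = 2Ω sin φ = 2 × 7.29×10⁻⁵ × sin 66° = 1.33×10⁻⁴ s⁻¹
Pressure gradient: |∂P/∂n| = 300 Pa / 219000 m = 1.37×10⁻³ Pa/m
Geostrophic balance (pressure-gradient force = Coriolis force):
V_g = (1/(fρ)) |∂P/∂n| = 1.37×10⁻³ / (1.33×10⁻⁴ × 0.947) = 10.9 m/s

10.9 m s⁻¹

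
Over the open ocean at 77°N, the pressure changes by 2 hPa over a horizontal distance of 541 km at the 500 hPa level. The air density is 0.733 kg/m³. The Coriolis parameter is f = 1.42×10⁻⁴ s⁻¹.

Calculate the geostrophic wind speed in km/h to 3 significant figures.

12.8 km/h

Pressure gradient: |∂P/∂n| = 200 Pa / 541000 m = 3.70×10⁻⁴ Pa/m
Geostrophic balance (pressure-gradient force = Coriolis force):
V_g = (1/(fρ)) |∂P/∂n| = 3.70×10⁻⁴ / (1.42×10⁻⁴ × 0.733) = 3.55 m/s
Converting: 3.55 m/s × 3.6 = 12.8 km/h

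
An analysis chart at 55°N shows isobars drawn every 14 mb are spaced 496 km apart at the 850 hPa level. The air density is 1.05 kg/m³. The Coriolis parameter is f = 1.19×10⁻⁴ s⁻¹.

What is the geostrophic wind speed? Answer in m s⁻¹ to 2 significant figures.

23 m s⁻¹

Pressure gradient: |∂P/∂n| = 1400 Pa / 496000 m = 2.82×10⁻³ Pa/m
Geostrophic balance (pressure-gradient force = Coriolis force):
V_g = (1/(fρ)) |∂P/∂n| = 2.82×10⁻³ / (1.19×10⁻⁴ × 1.05) = 22.6 m/s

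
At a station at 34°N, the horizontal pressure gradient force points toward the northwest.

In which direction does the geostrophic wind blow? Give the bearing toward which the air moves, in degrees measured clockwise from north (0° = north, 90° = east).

The pressure-gradient force points toward the northwest (bearing 315°).
Geostrophic balance: in the Northern Hemisphere the Coriolis force deflects motion to the right, so the geostrophic wind blows 90° to the right of the pressure-gradient force (low pressure on the left).
Rotating 315° by 90° clockwise gives 045° — the wind blows toward the northeast.

045°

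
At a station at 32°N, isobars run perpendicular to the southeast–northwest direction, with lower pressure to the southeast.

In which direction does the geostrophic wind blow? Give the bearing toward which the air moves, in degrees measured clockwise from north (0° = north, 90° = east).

The pressure-gradient force points toward the southeast (bearing 135°).
Geostrophic balance: in the Northern Hemisphere the Coriolis force deflects motion to the right, so the geostrophic wind blows 90° to the right of the pressure-gradient force (low pressure on the left).
Rotating 135° by 90° clockwise gives 225° — the wind blows toward the southwest.

225°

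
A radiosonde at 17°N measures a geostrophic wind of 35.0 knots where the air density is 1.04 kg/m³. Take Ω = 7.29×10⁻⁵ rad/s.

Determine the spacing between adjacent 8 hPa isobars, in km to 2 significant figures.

1000 km

Coriolis parameter at 17°N:
f = 2Ω sin φ = 2 × 7.29×10⁻⁵ × sin 17° = 4.26×10⁻⁵ s⁻¹
Wind speed in SI: 35.0 knots = 18.0 m/s
Geostrophic balance rearranged: |∂P/∂n| = f ρ V_g
|∂P/∂n| = 4.26×10⁻⁵ × 1.04 × 18.0 = 7.98×10⁻⁴ Pa/m
Isobar spacing: Δn = ΔP/|∂P/∂n| = 800 Pa / 7.98×10⁻⁴ Pa/m = 1002207 m ≈ 1000 km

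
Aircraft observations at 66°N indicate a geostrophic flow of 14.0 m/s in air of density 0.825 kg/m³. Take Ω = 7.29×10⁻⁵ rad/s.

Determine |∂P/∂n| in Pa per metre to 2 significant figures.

1.5×10⁻³ Pa/m

Coriolis parameter at 66°N:
f = 2Ω sin φ = 2 × 7.29×10⁻⁵ × sin 66° = 1.33×10⁻⁴ s⁻¹
Geostrophic balance rearranged: |∂P/∂n| = f ρ V_g
|∂P/∂n| = 1.33×10⁻⁴ × 0.825 × 14.0 = 1.54×10⁻³ Pa/m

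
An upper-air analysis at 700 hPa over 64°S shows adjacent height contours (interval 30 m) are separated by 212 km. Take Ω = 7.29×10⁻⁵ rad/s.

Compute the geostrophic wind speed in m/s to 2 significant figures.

Coriolis parameter at 64°S:
f = 2Ω sin φ = 2 × 7.29×10⁻⁵ × sin 64° = 1.31×10⁻⁴ s⁻¹
Height gradient: |∂Z/∂n| = 30 m / 212000 m = 1.42×10⁻⁴
On a pressure surface, geostrophic balance gives V_g = (g/f)|∂Z/∂n|:
V_g = 9.81 × 1.42×10⁻⁴ / 1.31×10⁻⁴ = 10.6 m/s

11 m/s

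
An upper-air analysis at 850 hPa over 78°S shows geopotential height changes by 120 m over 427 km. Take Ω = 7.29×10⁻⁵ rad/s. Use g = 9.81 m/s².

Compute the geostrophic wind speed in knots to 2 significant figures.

Coriolis parameter at 78°S:
f = 2Ω sin φ = 2 × 7.29×10⁻⁵ × sin 78° = 1.43×10⁻⁴ s⁻¹
Height gradient: |∂Z/∂n| = 120 m / 427000 m = 2.81×10⁻⁴
On a pressure surface, geostrophic balance gives V_g = (g/f)|∂Z/∂n|:
V_g = 9.81 × 2.81×10⁻⁴ / 1.43×10⁻⁴ = 19.3 m/s
Converting: 19.3 m/s × 1.944 = 38 knots

38 knots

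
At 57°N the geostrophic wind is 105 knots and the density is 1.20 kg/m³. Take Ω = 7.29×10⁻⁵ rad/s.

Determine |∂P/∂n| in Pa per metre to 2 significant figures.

Coriolis parameter at 57°N:
f = 2Ω sin φ = 2 × 7.29×10⁻⁵ × sin 57° = 1.22×10⁻⁴ s⁻¹
Wind speed in SI: 105 knots = 54.0 m/s
Geostrophic balance rearranged: |∂P/∂n| = f ρ V_g
|∂P/∂n| = 1.22×10⁻⁴ × 1.20 × 54.0 = 7.93×10⁻³ Pa/m

7.9×10⁻³ Pa/m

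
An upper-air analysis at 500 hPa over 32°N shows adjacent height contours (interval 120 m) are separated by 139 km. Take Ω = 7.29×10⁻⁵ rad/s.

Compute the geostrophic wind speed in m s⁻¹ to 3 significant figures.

Coriolis parameter at 32°N:
f = 2Ω sin φ = 2 × 7.29×10⁻⁵ × sin 32° = 7.73×10⁻⁵ s⁻¹
Height gradient: |∂Z/∂n| = 120 m / 139000 m = 8.63×10⁻⁴
On a pressure surface, geostrophic balance gives V_g = (g/f)|∂Z/∂n|:
V_g = 9.81 × 8.63×10⁻⁴ / 7.73×10⁻⁵ = 110 m/s

110 m s⁻¹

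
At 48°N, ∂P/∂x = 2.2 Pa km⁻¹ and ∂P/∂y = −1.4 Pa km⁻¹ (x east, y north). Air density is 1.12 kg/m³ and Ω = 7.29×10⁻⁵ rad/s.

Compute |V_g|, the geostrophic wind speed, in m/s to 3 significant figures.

Coriolis parameter at 48°N:
f = 2Ω sin φ = 2 × 7.29×10⁻⁵ × sin 48° = 1.08×10⁻⁴ s⁻¹
Component geostrophic relations (x east, y north):
u_g = −(1/(fρ)) ∂P/∂y,  v_g = (1/(fρ)) ∂P/∂x
u_g = −(−1.4×10⁻³)/(1.08×10⁻⁴ × 1.12) = 11.5 m/s;  v_g = (2.2×10⁻³)/(1.08×10⁻⁴ × 1.12) = 18.1 m/s
|V_g| = √(u_g² + v_g²) = 21.5 m/s

21.5 m/s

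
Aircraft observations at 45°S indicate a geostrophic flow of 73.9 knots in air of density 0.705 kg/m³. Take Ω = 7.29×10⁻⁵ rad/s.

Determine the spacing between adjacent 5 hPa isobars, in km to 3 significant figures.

Coriolis parameter at 45°S:
f = 2Ω sin φ = 2 × 7.29×10⁻⁵ × sin 45° = 1.03×10⁻⁴ s⁻¹
Wind speed in SI: 73.9 knots = 38.0 m/s
Geostrophic balance rearranged: |∂P/∂n| = f ρ V_g
|∂P/∂n| = 1.03×10⁻⁴ × 0.705 × 38.0 = 2.76×10⁻³ Pa/m
Isobar spacing: Δn = ΔP/|∂P/∂n| = 500 Pa / 2.76×10⁻³ Pa/m = 180949 m ≈ 181 km

181 km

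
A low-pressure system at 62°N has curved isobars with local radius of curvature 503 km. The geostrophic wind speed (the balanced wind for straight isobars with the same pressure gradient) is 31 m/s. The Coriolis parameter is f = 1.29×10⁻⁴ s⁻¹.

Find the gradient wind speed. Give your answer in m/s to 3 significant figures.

22.9 m/s

Around a low, centrifugal force acts outward with Coriolis, so pressure-gradient force balances both:
(1/ρ)|∂P/∂n| = fV + V²/R  →  V² + fR·V − fR·V_g = 0
With fR = 1.29×10⁻⁴ × 503×10³ m = 64.9 m/s:
V = [−fR + √((fR)² + 4 fR V_g)]/2 = [−64.9 + √(64.9² + 4×64.9×31)]/2 = 22.9 m/s
Subgeostrophic (V < V_g = 31 m/s), as expected around a low.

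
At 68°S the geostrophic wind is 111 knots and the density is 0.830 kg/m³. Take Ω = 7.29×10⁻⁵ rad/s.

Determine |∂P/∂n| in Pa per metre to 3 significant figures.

6.41×10⁻³ Pa/m

Coriolis parameter at 68°S:
f = 2Ω sin φ = 2 × 7.29×10⁻⁵ × sin 68° = 1.35×10⁻⁴ s⁻¹
Wind speed in SI: 111 knots = 57.1 m/s
Geostrophic balance rearranged: |∂P/∂n| = f ρ V_g
|∂P/∂n| = 1.35×10⁻⁴ × 0.830 × 57.1 = 6.41×10⁻³ Pa/m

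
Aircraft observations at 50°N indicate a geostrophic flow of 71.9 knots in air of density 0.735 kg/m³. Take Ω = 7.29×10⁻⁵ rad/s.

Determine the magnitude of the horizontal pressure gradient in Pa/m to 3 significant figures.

Coriolis parameter at 50°N:
f = 2Ω sin φ = 2 × 7.29×10⁻⁵ × sin 50° = 1.12×10⁻⁴ s⁻¹
Wind speed in SI: 71.9 knots = 37.0 m/s
Geostrophic balance rearranged: |∂P/∂n| = f ρ V_g
|∂P/∂n| = 1.12×10⁻⁴ × 0.735 × 37.0 = 3.04×10⁻³ Pa/m

3.04×10⁻³ Pa/m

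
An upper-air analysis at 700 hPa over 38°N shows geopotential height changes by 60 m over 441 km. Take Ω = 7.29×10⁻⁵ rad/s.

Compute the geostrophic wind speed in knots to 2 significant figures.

Coriolis parameter at 38°N:
f = 2Ω sin φ = 2 × 7.29×10⁻⁵ × sin 38° = 8.98×10⁻⁵ s⁻¹
Height gradient: |∂Z/∂n| = 60 m / 441000 m = 1.36×10⁻⁴
On a pressure surface, geostrophic balance gives V_g = (g/f)|∂Z/∂n|:
V_g = 9.81 × 1.36×10⁻⁴ / 8.98×10⁻⁵ = 14.9 m/s
Converting: 14.9 m/s × 1.944 = 29 knots

29 knots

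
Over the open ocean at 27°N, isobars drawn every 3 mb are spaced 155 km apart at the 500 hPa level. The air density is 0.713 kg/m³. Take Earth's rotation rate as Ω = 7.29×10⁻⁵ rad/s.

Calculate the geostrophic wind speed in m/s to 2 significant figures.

Coriolis parameter at 27°N:
f = 2Ω sin φ = 2 × 7.29×10⁻⁵ × sin 27° = 6.62×10⁻⁵ s⁻¹
Pressure gradient: |∂P/∂n| = 300 Pa / 155000 m = 1.94×10⁻³ Pa/m
Geostrophic balance (pressure-gradient force = Coriolis force):
V_g = (1/(fρ)) |∂P/∂n| = 1.94×10⁻³ / (6.62×10⁻⁵ × 0.713) = 41.0 m/s

41 m/s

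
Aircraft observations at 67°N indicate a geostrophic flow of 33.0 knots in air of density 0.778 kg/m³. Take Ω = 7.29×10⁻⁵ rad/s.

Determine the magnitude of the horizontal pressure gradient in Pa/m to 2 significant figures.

Coriolis parameter at 67°N:
f = 2Ω sin φ = 2 × 7.29×10⁻⁵ × sin 67° = 1.34×10⁻⁴ s⁻¹
Wind speed in SI: 33.0 knots = 17.0 m/s
Geostrophic balance rearranged: |∂P/∂n| = f ρ V_g
|∂P/∂n| = 1.34×10⁻⁴ × 0.778 × 17.0 = 1.77×10⁻³ Pa/m

1.8×10⁻³ Pa/m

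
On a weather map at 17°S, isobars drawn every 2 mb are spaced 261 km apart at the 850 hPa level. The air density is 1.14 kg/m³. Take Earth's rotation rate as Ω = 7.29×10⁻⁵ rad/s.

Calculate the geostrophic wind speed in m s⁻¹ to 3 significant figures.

Coriolis parameter at 17°S:
f = 2Ω sin φ = 2 × 7.29×10⁻⁵ × sin 17° = 4.26×10⁻⁵ s⁻¹
Pressure gradient: |∂P/∂n| = 200 Pa / 261000 m = 7.66×10⁻⁴ Pa/m
Geostrophic balance (pressure-gradient force = Coriolis force):
V_g = (1/(fρ)) |∂P/∂n| = 7.66×10⁻⁴ / (4.26×10⁻⁵ × 1.14) = 15.8 m/s

15.8 m s⁻¹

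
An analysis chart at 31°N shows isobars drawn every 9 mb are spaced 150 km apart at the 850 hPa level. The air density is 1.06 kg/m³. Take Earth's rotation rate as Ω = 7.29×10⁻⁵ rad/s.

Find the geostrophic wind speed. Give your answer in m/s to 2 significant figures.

75 m/s

Coriolis parameter at 31°N:
f = 2Ω sin φ = 2 × 7.29×10⁻⁵ × sin 31° = 7.51×10⁻⁵ s⁻¹
Pressure gradient: |∂P/∂n| = 900 Pa / 150000 m = 6.00×10⁻³ Pa/m
Geostrophic balance (pressure-gradient force = Coriolis force):
V_g = (1/(fρ)) |∂P/∂n| = 6.00×10⁻³ / (7.51×10⁻⁵ × 1.06) = 75.4 m/s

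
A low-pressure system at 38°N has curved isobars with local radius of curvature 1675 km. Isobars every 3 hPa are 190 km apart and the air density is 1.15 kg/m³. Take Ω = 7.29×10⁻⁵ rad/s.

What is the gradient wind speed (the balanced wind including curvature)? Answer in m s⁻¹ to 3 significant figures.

14.0 m s⁻¹

Coriolis parameter at 38°N:
f = 2Ω sin φ = 2 × 7.29×10⁻⁵ × sin 38° = 8.98×10⁻⁵ s⁻¹
Pressure gradient: |∂P/∂n| = 300 Pa / 190000 m = 1.58×10⁻³ Pa/m
Geostrophic speed: V_g = |∂P/∂n|/(fρ) = 1.58×10⁻³/(8.98×10⁻⁵ × 1.15) = 15.3 m/s
Around a low, centrifugal force acts outward with Coriolis, so pressure-gradient force balances both:
(1/ρ)|∂P/∂n| = fV + V²/R  →  V² + fR·V − fR·V_g = 0
With fR = 8.98×10⁻⁵ × 1675×10³ m = 150 m/s:
V = [−fR + √((fR)² + 4 fR V_g)]/2 = [−150 + √(150² + 4×150×15.3)]/2 = 14 m/s
Subgeostrophic (V < V_g = 15.3 m/s), as expected around a low.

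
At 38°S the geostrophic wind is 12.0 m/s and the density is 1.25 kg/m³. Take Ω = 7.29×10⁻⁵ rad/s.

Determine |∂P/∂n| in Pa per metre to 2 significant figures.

Coriolis parameter at 38°S:
f = 2Ω sin φ = 2 × 7.29×10⁻⁵ × sin 38° = 8.98×10⁻⁵ s⁻¹
Geostrophic balance rearranged: |∂P/∂n| = f ρ V_g
|∂P/∂n| = 8.98×10⁻⁵ × 1.25 × 12.0 = 1.35×10⁻³ Pa/m

1.3×10⁻³ Pa/m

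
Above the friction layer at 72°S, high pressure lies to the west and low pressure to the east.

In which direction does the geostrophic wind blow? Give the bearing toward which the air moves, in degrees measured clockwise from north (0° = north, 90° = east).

000°

The pressure-gradient force points toward the east (bearing 090°).
Geostrophic balance: in the Southern Hemisphere the Coriolis force deflects motion to the left, so the geostrophic wind blows 90° to the left of the pressure-gradient force (low pressure on the right).
Rotating 090° by 90° counterclockwise gives 000° — the wind blows toward the north.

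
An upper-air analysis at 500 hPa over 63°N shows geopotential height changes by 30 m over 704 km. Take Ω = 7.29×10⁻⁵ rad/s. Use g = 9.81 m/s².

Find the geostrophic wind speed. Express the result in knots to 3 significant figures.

Coriolis parameter at 63°N:
f = 2Ω sin φ = 2 × 7.29×10⁻⁵ × sin 63° = 1.30×10⁻⁴ s⁻¹
Height gradient: |∂Z/∂n| = 30 m / 704000 m = 4.26×10⁻⁵
On a pressure surface, geostrophic balance gives V_g = (g/f)|∂Z/∂n|:
V_g = 9.81 × 4.26×10⁻⁵ / 1.30×10⁻⁴ = 3.22 m/s
Converting: 3.22 m/s × 1.944 = 6.26 knots

6.26 knots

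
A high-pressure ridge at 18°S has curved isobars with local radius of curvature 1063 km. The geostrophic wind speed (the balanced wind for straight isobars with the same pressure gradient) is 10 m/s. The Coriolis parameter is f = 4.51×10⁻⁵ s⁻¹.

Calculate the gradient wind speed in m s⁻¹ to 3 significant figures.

14.2 m s⁻¹

Around a high, pressure-gradient force acts outward with centrifugal, so Coriolis balances both:
fV = (1/ρ)|∂P/∂n| + V²/R  →  V² − fR·V + fR·V_g = 0
With fR = 4.51×10⁻⁵ × 1063×10³ m = 47.9 m/s:
V = [fR − √((fR)² − 4 fR V_g)]/2 = [47.9 − √(47.9² − 4×47.9×10)]/2 = 14.2 m/s
Supergeostrophic (V > V_g = 10 m/s), as expected around a high.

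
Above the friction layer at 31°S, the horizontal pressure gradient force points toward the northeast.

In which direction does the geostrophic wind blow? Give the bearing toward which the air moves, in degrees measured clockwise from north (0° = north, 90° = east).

315°

The pressure-gradient force points toward the northeast (bearing 045°).
Geostrophic balance: in the Southern Hemisphere the Coriolis force deflects motion to the left, so the geostrophic wind blows 90° to the left of the pressure-gradient force (low pressure on the right).
Rotating 045° by 90° counterclockwise gives 315° — the wind blows toward the northwest.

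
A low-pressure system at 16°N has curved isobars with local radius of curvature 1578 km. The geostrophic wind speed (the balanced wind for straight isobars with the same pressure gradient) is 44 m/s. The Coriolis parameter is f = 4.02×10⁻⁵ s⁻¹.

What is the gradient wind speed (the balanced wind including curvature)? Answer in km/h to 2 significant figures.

Around a low, centrifugal force acts outward with Coriolis, so pressure-gradient force balances both:
(1/ρ)|∂P/∂n| = fV + V²/R  →  V² + fR·V − fR·V_g = 0
With fR = 4.02×10⁻⁵ × 1578×10³ m = 63.4 m/s:
V = [−fR + √((fR)² + 4 fR V_g)]/2 = [−63.4 + √(63.4² + 4×63.4×44)]/2 = 29.9 m/s
Subgeostrophic (V < V_g = 44 m/s), as expected around a low.
Converting: 29.9 m/s × 3.6 = 110 km/h

110 km/h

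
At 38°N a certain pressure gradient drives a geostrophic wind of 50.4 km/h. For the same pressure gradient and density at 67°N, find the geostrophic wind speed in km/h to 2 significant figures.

With the same pressure gradient and density, V_g ∝ 1/f ∝ 1/sin φ.
V₂ = V₁ · sin φ₁ / sin φ₂ = 50.4 × sin 38° / sin 67°
V₂ = 50.4 × 0.6157/0.9205 = 34 km/h

34 km/h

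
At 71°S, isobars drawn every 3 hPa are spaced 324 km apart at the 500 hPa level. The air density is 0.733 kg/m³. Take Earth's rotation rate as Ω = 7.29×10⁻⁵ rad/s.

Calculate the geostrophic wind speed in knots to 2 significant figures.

18 knots

Coriolis parameter at 71°S:
f = 2Ω sin φ = 2 × 7.29×10⁻⁵ × sin 71° = 1.38×10⁻⁴ s⁻¹
Pressure gradient: |∂P/∂n| = 300 Pa / 324000 m = 9.26×10⁻⁴ Pa/m
Geostrophic balance (pressure-gradient force = Coriolis force):
V_g = (1/(fρ)) |∂P/∂n| = 9.26×10⁻⁴ / (1.38×10⁻⁴ × 0.733) = 9.16 m/s
Converting: 9.16 m/s × 1.944 = 18 knots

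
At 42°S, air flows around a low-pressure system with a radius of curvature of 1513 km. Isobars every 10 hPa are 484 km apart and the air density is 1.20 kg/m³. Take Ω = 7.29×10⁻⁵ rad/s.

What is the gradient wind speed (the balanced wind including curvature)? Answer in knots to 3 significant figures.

31.0 knots

Coriolis parameter at 42°S:
f = 2Ω sin φ = 2 × 7.29×10⁻⁵ × sin 42° = 9.76×10⁻⁵ s⁻¹
Pressure gradient: |∂P/∂n| = 1000 Pa / 484000 m = 2.07×10⁻³ Pa/m
Geostrophic speed: V_g = |∂P/∂n|/(fρ) = 2.07×10⁻³/(9.76×10⁻⁵ × 1.20) = 17.6 m/s
Around a low, centrifugal force acts outward with Coriolis, so pressure-gradient force balances both:
(1/ρ)|∂P/∂n| = fV + V²/R  →  V² + fR·V − fR·V_g = 0
With fR = 9.76×10⁻⁵ × 1513×10³ m = 148 m/s:
V = [−fR + √((fR)² + 4 fR V_g)]/2 = [−148 + √(148² + 4×148×17.6)]/2 = 15.9 m/s
Subgeostrophic (V < V_g = 17.6 m/s), as expected around a low.
Converting: 15.9 m/s × 1.944 = 31.0 knots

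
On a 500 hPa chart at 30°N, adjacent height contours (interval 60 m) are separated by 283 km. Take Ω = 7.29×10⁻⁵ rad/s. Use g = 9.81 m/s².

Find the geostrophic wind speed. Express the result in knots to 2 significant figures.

Coriolis parameter at 30°N:
f = 2Ω sin φ = 2 × 7.29×10⁻⁵ × sin 30° = 7.29×10⁻⁵ s⁻¹
Height gradient: |∂Z/∂n| = 60 m / 283000 m = 2.12×10⁻⁴
On a pressure surface, geostrophic balance gives V_g = (g/f)|∂Z/∂n|:
V_g = 9.81 × 2.12×10⁻⁴ / 7.29×10⁻⁵ = 28.5 m/s
Converting: 28.5 m/s × 1.944 = 55 knots

55 knots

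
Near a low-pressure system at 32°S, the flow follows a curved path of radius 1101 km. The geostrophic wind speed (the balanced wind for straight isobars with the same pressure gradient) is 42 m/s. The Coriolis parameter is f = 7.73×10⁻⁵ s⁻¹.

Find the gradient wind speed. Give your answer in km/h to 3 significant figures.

Around a low, centrifugal force acts outward with Coriolis, so pressure-gradient force balances both:
(1/ρ)|∂P/∂n| = fV + V²/R  →  V² + fR·V − fR·V_g = 0
With fR = 7.73×10⁻⁵ × 1101×10³ m = 85.1 m/s:
V = [−fR + √((fR)² + 4 fR V_g)]/2 = [−85.1 + √(85.1² + 4×85.1×42)]/2 = 30.8 m/s
Subgeostrophic (V < V_g = 42 m/s), as expected around a low.
Converting: 30.8 m/s × 3.6 = 111 km/h

111 km/h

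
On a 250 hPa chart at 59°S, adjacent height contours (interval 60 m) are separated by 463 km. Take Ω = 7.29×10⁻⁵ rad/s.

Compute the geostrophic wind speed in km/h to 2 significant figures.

37 km/h

Coriolis parameter at 59°S:
f = 2Ω sin φ = 2 × 7.29×10⁻⁵ × sin 59° = 1.25×10⁻⁴ s⁻¹
Height gradient: |∂Z/∂n| = 60 m / 463000 m = 1.30×10⁻⁴
On a pressure surface, geostrophic balance gives V_g = (g/f)|∂Z/∂n|:
V_g = 9.81 × 1.30×10⁻⁴ / 1.25×10⁻⁴ = 10.2 m/s
Converting: 10.2 m/s × 3.6 = 37 km/h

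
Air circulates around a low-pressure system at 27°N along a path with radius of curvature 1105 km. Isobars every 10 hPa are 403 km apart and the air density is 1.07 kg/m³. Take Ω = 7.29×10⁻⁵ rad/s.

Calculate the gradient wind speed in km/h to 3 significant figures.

Coriolis parameter at 27°N:
f = 2Ω sin φ = 2 × 7.29×10⁻⁵ × sin 27° = 6.62×10⁻⁵ s⁻¹
Pressure gradient: |∂P/∂n| = 1000 Pa / 403000 m = 2.48×10⁻³ Pa/m
Geostrophic speed: V_g = |∂P/∂n|/(fρ) = 2.48×10⁻³/(6.62×10⁻⁵ × 1.07) = 35.0 m/s
Around a low, centrifugal force acts outward with Coriolis, so pressure-gradient force balances both:
(1/ρ)|∂P/∂n| = fV + V²/R  →  V² + fR·V − fR·V_g = 0
With fR = 6.62×10⁻⁵ × 1105×10³ m = 73.1 m/s:
V = [−fR + √((fR)² + 4 fR V_g)]/2 = [−73.1 + √(73.1² + 4×73.1×35)]/2 = 25.9 m/s
Subgeostrophic (V < V_g = 35 m/s), as expected around a low.
Converting: 25.9 m/s × 3.6 = 93.2 km/h

93.2 km/h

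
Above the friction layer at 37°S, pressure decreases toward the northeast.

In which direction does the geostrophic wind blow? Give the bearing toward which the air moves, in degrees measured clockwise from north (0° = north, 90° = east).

The pressure-gradient force points toward the northeast (bearing 045°).
Geostrophic balance: in the Southern Hemisphere the Coriolis force deflects motion to the left, so the geostrophic wind blows 90° to the left of the pressure-gradient force (low pressure on the right).
Rotating 045° by 90° counterclockwise gives 315° — the wind blows toward the northwest.

315°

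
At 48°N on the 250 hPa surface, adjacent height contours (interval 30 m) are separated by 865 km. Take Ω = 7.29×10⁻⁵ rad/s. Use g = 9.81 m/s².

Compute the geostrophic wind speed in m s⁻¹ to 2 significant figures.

3.1 m s⁻¹

Coriolis parameter at 48°N:
f = 2Ω sin φ = 2 × 7.29×10⁻⁵ × sin 48° = 1.08×10⁻⁴ s⁻¹
Height gradient: |∂Z/∂n| = 30 m / 865000 m = 3.47×10⁻⁵
On a pressure surface, geostrophic balance gives V_g = (g/f)|∂Z/∂n|:
V_g = 9.81 × 3.47×10⁻⁵ / 1.08×10⁻⁴ = 3.14 m/s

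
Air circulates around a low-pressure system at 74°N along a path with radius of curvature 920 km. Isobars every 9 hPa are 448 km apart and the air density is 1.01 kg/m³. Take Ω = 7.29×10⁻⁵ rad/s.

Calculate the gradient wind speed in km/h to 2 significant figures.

46 km/h

Coriolis parameter at 74°N:
f = 2Ω sin φ = 2 × 7.29×10⁻⁵ × sin 74° = 1.40×10⁻⁴ s⁻¹
Pressure gradient: |∂P/∂n| = 900 Pa / 448000 m = 2.01×10⁻³ Pa/m
Geostrophic speed: V_g = |∂P/∂n|/(fρ) = 2.01×10⁻³/(1.40×10⁻⁴ × 1.01) = 14.2 m/s
Around a low, centrifugal force acts outward with Coriolis, so pressure-gradient force balances both:
(1/ρ)|∂P/∂n| = fV + V²/R  →  V² + fR·V − fR·V_g = 0
With fR = 1.40×10⁻⁴ × 920×10³ m = 129 m/s:
V = [−fR + √((fR)² + 4 fR V_g)]/2 = [−129 + √(129² + 4×129×14.2)]/2 = 12.9 m/s
Subgeostrophic (V < V_g = 14.2 m/s), as expected around a low.
Converting: 12.9 m/s × 3.6 = 46 km/h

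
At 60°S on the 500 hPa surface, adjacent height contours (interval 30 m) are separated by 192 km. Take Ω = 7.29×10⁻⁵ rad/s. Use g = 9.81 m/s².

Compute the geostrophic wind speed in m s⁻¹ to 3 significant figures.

Coriolis parameter at 60°S:
f = 2Ω sin φ = 2 × 7.29×10⁻⁵ × sin 60° = 1.26×10⁻⁴ s⁻¹
Height gradient: |∂Z/∂n| = 30 m / 192000 m = 1.56×10⁻⁴
On a pressure surface, geostrophic balance gives V_g = (g/f)|∂Z/∂n|:
V_g = 9.81 × 1.56×10⁻⁴ / 1.26×10⁻⁴ = 12.1 m/s

12.1 m s⁻¹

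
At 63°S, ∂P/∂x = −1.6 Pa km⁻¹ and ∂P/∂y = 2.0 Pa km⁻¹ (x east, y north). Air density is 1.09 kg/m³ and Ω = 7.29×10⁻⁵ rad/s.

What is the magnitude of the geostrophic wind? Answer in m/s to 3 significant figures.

18.1 m/s

Coriolis parameter at 63°S:
f = 2Ω sin φ = 2 × 7.29×10⁻⁵ × sin 63° = 1.30×10⁻⁴ s⁻¹
In the Southern Hemisphere f is negative: f = −1.30×10⁻⁴ s⁻¹.
Component geostrophic relations (x east, y north):
u_g = −(1/(fρ)) ∂P/∂y,  v_g = (1/(fρ)) ∂P/∂x
u_g = −(2.0×10⁻³)/(−1.30×10⁻⁴ × 1.09) = 14.1 m/s;  v_g = (−1.6×10⁻³)/(−1.30×10⁻⁴ × 1.09) = 11.3 m/s
|V_g| = √(u_g² + v_g²) = 18.1 m/s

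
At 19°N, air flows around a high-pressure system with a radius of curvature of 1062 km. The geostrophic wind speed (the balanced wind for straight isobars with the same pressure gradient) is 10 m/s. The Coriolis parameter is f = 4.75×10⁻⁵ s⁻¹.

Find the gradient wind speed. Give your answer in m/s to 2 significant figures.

14 m/s

Around a high, pressure-gradient force acts outward with centrifugal, so Coriolis balances both:
fV = (1/ρ)|∂P/∂n| + V²/R  →  V² − fR·V + fR·V_g = 0
With fR = 4.75×10⁻⁵ × 1062×10³ m = 50.4 m/s:
V = [fR − √((fR)² − 4 fR V_g)]/2 = [50.4 − √(50.4² − 4×50.4×10)]/2 = 13.7 m/s
Supergeostrophic (V > V_g = 10 m/s), as expected around a high.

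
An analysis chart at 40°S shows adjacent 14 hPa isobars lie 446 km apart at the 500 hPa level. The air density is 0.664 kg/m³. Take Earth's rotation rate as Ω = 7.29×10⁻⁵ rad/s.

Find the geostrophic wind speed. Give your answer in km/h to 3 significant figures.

Coriolis parameter at 40°S:
f = 2Ω sin φ = 2 × 7.29×10⁻⁵ × sin 40° = 9.37×10⁻⁵ s⁻¹
Pressure gradient: |∂P/∂n| = 1400 Pa / 446000 m = 3.14×10⁻³ Pa/m
Geostrophic balance (pressure-gradient force = Coriolis force):
V_g = (1/(fρ)) |∂P/∂n| = 3.14×10⁻³ / (9.37×10⁻⁵ × 0.664) = 50.4 m/s
Converting: 50.4 m/s × 3.6 = 182 km/h

182 km/h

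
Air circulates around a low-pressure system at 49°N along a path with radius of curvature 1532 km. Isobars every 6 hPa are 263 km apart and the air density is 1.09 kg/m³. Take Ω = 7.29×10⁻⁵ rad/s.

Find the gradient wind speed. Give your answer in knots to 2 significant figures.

34 knots

Coriolis parameter at 49°N:
f = 2Ω sin φ = 2 × 7.29×10⁻⁵ × sin 49° = 1.10×10⁻⁴ s⁻¹
Pressure gradient: |∂P/∂n| = 600 Pa / 263000 m = 2.28×10⁻³ Pa/m
Geostrophic speed: V_g = |∂P/∂n|/(fρ) = 2.28×10⁻³/(1.10×10⁻⁴ × 1.09) = 19.0 m/s
Around a low, centrifugal force acts outward with Coriolis, so pressure-gradient force balances both:
(1/ρ)|∂P/∂n| = fV + V²/R  →  V² + fR·V − fR·V_g = 0
With fR = 1.10×10⁻⁴ × 1532×10³ m = 169 m/s:
V = [−fR + √((fR)² + 4 fR V_g)]/2 = [−169 + √(169² + 4×169×19)]/2 = 17.3 m/s
Subgeostrophic (V < V_g = 19 m/s), as expected around a low.
Converting: 17.3 m/s × 1.944 = 34 knots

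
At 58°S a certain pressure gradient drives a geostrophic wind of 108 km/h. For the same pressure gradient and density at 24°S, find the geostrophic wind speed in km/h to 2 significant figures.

With the same pressure gradient and density, V_g ∝ 1/f ∝ 1/sin φ.
V₂ = V₁ · sin φ₁ / sin φ₂ = 108 × sin 58° / sin 24°
V₂ = 108 × 0.8480/0.4067 = 230 km/h

230 km/h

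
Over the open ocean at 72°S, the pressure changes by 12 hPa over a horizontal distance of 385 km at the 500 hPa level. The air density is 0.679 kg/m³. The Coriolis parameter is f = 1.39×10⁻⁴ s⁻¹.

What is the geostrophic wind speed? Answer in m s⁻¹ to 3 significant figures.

33.0 m s⁻¹

Pressure gradient: |∂P/∂n| = 1200 Pa / 385000 m = 3.12×10⁻³ Pa/m
Geostrophic balance (pressure-gradient force = Coriolis force):
V_g = (1/(fρ)) |∂P/∂n| = 3.12×10⁻³ / (1.39×10⁻⁴ × 0.679) = 33.0 m/s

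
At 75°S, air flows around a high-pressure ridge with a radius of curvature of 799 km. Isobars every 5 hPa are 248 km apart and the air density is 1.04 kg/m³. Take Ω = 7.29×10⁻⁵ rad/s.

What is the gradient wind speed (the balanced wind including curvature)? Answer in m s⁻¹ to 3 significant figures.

Coriolis parameter at 75°S:
f = 2Ω sin φ = 2 × 7.29×10⁻⁵ × sin 75° = 1.41×10⁻⁴ s⁻¹
Pressure gradient: |∂P/∂n| = 500 Pa / 248000 m = 2.02×10⁻³ Pa/m
Geostrophic speed: V_g = |∂P/∂n|/(fρ) = 2.02×10⁻³/(1.41×10⁻⁴ × 1.04) = 13.8 m/s
Around a high, pressure-gradient force acts outward with centrifugal, so Coriolis balances both:
fV = (1/ρ)|∂P/∂n| + V²/R  →  V² − fR·V + fR·V_g = 0
With fR = 1.41×10⁻⁴ × 799×10³ m = 113 m/s:
V = [fR − √((fR)² − 4 fR V_g)]/2 = [113 − √(113² − 4×113×13.8)]/2 = 16.1 m/s
Supergeostrophic (V > V_g = 13.8 m/s), as expected around a high.

16.1 m s⁻¹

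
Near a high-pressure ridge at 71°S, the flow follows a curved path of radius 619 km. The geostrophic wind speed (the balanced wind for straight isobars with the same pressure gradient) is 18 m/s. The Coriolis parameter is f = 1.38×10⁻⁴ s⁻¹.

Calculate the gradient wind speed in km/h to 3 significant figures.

92.8 km/h

Around a high, pressure-gradient force acts outward with centrifugal, so Coriolis balances both:
fV = (1/ρ)|∂P/∂n| + V²/R  →  V² − fR·V + fR·V_g = 0
With fR = 1.38×10⁻⁴ × 619×10³ m = 85.4 m/s:
V = [fR − √((fR)² − 4 fR V_g)]/2 = [85.4 − √(85.4² − 4×85.4×18)]/2 = 25.8 m/s
Supergeostrophic (V > V_g = 18 m/s), as expected around a high.
Converting: 25.8 m/s × 3.6 = 92.8 km/h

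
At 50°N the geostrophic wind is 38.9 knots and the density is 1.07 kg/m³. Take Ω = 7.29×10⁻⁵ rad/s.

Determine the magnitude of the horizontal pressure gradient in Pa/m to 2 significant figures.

Coriolis parameter at 50°N:
f = 2Ω sin φ = 2 × 7.29×10⁻⁵ × sin 50° = 1.12×10⁻⁴ s⁻¹
Wind speed in SI: 38.9 knots = 20.0 m/s
Geostrophic balance rearranged: |∂P/∂n| = f ρ V_g
|∂P/∂n| = 1.12×10⁻⁴ × 1.07 × 20.0 = 2.39×10⁻³ Pa/m

2.4×10⁻³ Pa/m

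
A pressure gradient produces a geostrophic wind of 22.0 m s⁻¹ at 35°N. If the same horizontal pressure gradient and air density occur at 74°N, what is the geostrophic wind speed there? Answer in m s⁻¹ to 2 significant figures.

With the same pressure gradient and density, V_g ∝ 1/f ∝ 1/sin φ.
V₂ = V₁ · sin φ₁ / sin φ₂ = 22.0 × sin 35° / sin 74°
V₂ = 22.0 × 0.5736/0.9613 = 13 m s⁻¹

13 m s⁻¹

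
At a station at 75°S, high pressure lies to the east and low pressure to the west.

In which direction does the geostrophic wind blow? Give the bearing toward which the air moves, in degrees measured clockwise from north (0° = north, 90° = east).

The pressure-gradient force points toward the west (bearing 270°).
Geostrophic balance: in the Southern Hemisphere the Coriolis force deflects motion to the left, so the geostrophic wind blows 90° to the left of the pressure-gradient force (low pressure on the right).
Rotating 270° by 90° counterclockwise gives 180° — the wind blows toward the south.

180°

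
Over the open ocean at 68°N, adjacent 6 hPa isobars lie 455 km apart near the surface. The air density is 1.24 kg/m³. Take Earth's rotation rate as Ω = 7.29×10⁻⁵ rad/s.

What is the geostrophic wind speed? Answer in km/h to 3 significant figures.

28.3 km/h

Coriolis parameter at 68°N:
f = 2Ω sin φ = 2 × 7.29×10⁻⁵ × sin 68° = 1.35×10⁻⁴ s⁻¹
Pressure gradient: |∂P/∂n| = 600 Pa / 455000 m = 1.32×10⁻³ Pa/m
Geostrophic balance (pressure-gradient force = Coriolis force):
V_g = (1/(fρ)) |∂P/∂n| = 1.32×10⁻³ / (1.35×10⁻⁴ × 1.24) = 7.87 m/s
Converting: 7.87 m/s × 3.6 = 28.3 km/h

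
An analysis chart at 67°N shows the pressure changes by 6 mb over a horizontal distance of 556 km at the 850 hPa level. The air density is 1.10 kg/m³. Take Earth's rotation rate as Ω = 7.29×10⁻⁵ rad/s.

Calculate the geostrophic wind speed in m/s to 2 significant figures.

Coriolis parameter at 67°N:
f = 2Ω sin φ = 2 × 7.29×10⁻⁵ × sin 67° = 1.34×10⁻⁴ s⁻¹
Pressure gradient: |∂P/∂n| = 600 Pa / 556000 m = 1.08×10⁻³ Pa/m
Geostrophic balance (pressure-gradient force = Coriolis force):
V_g = (1/(fρ)) |∂P/∂n| = 1.08×10⁻³ / (1.34×10⁻⁴ × 1.10) = 7.31 m/s

7.3 m/s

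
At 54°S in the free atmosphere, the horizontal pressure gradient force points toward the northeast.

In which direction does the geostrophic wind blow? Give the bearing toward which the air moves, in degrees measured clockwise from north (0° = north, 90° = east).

The pressure-gradient force points toward the northeast (bearing 045°).
Geostrophic balance: in the Southern Hemisphere the Coriolis force deflects motion to the left, so the geostrophic wind blows 90° to the left of the pressure-gradient force (low pressure on the right).
Rotating 045° by 90° counterclockwise gives 315° — the wind blows toward the northwest.

315°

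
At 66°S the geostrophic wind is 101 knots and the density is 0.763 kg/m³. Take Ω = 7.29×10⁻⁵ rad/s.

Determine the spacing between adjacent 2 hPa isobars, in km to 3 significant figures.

37.9 km

Coriolis parameter at 66°S:
f = 2Ω sin φ = 2 × 7.29×10⁻⁵ × sin 66° = 1.33×10⁻⁴ s⁻¹
Wind speed in SI: 101 knots = 52.0 m/s
Geostrophic balance rearranged: |∂P/∂n| = f ρ V_g
|∂P/∂n| = 1.33×10⁻⁴ × 0.763 × 52.0 = 5.28×10⁻³ Pa/m
Isobar spacing: Δn = ΔP/|∂P/∂n| = 200 Pa / 5.28×10⁻³ Pa/m = 37875 m ≈ 37.9 km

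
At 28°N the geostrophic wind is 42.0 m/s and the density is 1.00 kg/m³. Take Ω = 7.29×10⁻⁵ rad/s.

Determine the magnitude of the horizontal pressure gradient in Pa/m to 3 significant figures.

2.87×10⁻³ Pa/m

Coriolis parameter at 28°N:
f = 2Ω sin φ = 2 × 7.29×10⁻⁵ × sin 28° = 6.84×10⁻⁵ s⁻¹
Geostrophic balance rearranged: |∂P/∂n| = f ρ V_g
|∂P/∂n| = 6.84×10⁻⁵ × 1.00 × 42.0 = 2.87×10⁻³ Pa/m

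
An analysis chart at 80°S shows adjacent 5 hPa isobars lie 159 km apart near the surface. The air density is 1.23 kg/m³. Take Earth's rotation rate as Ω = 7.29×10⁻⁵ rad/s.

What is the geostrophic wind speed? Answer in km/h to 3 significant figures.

Coriolis parameter at 80°S:
f = 2Ω sin φ = 2 × 7.29×10⁻⁵ × sin 80° = 1.44×10⁻⁴ s⁻¹
Pressure gradient: |∂P/∂n| = 500 Pa / 159000 m = 3.14×10⁻³ Pa/m
Geostrophic balance (pressure-gradient force = Coriolis force):
V_g = (1/(fρ)) |∂P/∂n| = 3.14×10⁻³ / (1.44×10⁻⁴ × 1.23) = 17.8 m/s
Converting: 17.8 m/s × 3.6 = 64.1 km/h

64.1 km/h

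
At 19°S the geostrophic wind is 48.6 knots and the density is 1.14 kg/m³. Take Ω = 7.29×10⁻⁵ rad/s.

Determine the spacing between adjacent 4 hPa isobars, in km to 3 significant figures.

Coriolis parameter at 19°S:
f = 2Ω sin φ = 2 × 7.29×10⁻⁵ × sin 19° = 4.75×10⁻⁵ s⁻¹
Wind speed in SI: 48.6 knots = 25.0 m/s
Geostrophic balance rearranged: |∂P/∂n| = f ρ V_g
|∂P/∂n| = 4.75×10⁻⁵ × 1.14 × 25.0 = 1.35×10⁻³ Pa/m
Isobar spacing: Δn = ΔP/|∂P/∂n| = 400 Pa / 1.35×10⁻³ Pa/m = 295652 m ≈ 296 km

296 km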